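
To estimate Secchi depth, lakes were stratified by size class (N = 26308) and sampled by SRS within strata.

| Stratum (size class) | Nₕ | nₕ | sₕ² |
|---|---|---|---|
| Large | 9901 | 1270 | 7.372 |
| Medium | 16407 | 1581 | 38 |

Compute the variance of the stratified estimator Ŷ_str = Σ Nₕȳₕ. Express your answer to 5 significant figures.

Var(Ŷ_str) = Σₕ Nₕ²(1 − fₕ)sₕ²/nₕ.
Large: 9901²·(1 − 1270/9901)·7.372/1270 = 496045.81.
Medium: 16407²·(1 − 1581/16407)·38/1581 = 5.8466204 × 10^6.
Sum = 6.3426662 × 10^6.

6.3427 × 10^6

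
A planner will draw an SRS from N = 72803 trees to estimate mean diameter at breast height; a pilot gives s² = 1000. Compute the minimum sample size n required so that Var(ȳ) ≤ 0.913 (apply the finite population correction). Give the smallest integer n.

Without fpc, n₀ = s²/D = 1000/0.913 = 1095.2903.
With fpc, (1 − n/N)·s²/n ≤ D requires n ≥ n₀/(1 + n₀/N) = 1095.2903/(1 + 1095.2903/72803) = 1079.0564.
Rounding up, n = 1080.

1080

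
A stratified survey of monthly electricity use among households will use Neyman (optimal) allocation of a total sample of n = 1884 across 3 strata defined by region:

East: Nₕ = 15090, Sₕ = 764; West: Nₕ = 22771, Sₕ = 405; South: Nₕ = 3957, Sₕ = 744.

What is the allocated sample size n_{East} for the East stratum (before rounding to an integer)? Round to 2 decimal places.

916.66

Neyman allocation: nₕ = n·NₕSₕ / Σⱼ NⱼSⱼ.
Σ NⱼSⱼ = 15090·764 + 22771·405 + 3957·744 = 2.3695023 × 10^7.
n_{East} = 1884·15090·764 / (2.3695023 × 10^7) = 916.66.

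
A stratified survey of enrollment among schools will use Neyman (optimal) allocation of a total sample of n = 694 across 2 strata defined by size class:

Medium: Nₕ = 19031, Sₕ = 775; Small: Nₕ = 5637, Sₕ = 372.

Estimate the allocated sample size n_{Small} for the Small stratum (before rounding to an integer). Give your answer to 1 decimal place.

Neyman allocation: nₕ = n·NₕSₕ / Σⱼ NⱼSⱼ.
Σ NⱼSⱼ = 19031·775 + 5637·372 = 1.6845989 × 10^7.
n_{Small} = 694·5637·372 / (1.6845989 × 10^7) = 86.4.

86.4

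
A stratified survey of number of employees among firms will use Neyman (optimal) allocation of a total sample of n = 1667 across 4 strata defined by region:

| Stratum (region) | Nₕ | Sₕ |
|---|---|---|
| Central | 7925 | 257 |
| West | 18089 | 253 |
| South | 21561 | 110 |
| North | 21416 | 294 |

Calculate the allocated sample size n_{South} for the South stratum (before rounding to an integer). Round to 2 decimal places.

Neyman allocation: nₕ = n·NₕSₕ / Σⱼ NⱼSⱼ.
Σ NⱼSⱼ = 7925·257 + 18089·253 + 21561·110 + 21416·294 = 1.5281256 × 10^7.
n_{South} = 1667·21561·110 / (1.5281256 × 10^7) = 258.72.

258.72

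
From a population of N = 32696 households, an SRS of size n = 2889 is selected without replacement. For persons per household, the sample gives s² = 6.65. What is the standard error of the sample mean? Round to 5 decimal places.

0.04581

Under SRS without replacement, Var(ȳ) = (1 − f)·s²/n with f = n/N = 2889/32696 = 0.08835943.
Var(ȳ) = (1 − 0.08835943)·6.65/2889 = 0.91164057·0.0023018345 = 0.0020984458.
SE(ȳ) = √(0.0020984458) = 0.04581.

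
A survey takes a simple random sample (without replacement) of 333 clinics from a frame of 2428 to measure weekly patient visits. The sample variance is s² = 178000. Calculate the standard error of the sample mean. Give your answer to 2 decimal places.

Under SRS without replacement, Var(ȳ) = (1 − f)·s²/n with f = n/N = 333/2428 = 0.13714992.
Var(ȳ) = (1 − 0.13714992)·178000/333 = 0.86285008·534.53453 = 461.22317.
SE(ȳ) = √(461.22317) = 21.48.

21.48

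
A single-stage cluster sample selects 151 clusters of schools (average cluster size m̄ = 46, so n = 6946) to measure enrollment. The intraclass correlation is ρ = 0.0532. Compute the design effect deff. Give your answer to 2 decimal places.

3.39

deff = 1 + (46 − 1)·0.0532 = 1 + 2.394 = 3.394.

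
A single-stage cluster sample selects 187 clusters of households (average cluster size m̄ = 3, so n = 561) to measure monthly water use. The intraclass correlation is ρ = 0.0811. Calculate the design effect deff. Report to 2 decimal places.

1.16

deff = 1 + (3 − 1)·0.0811 = 1 + 0.1622 = 1.1622.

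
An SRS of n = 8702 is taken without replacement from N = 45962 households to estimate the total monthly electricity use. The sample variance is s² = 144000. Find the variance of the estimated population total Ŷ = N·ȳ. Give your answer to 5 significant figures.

2.8339 × 10^10

Var(Ŷ) = N²·Var(ȳ) = N²·(1 − n/N)·s²/n.
f = 8702/45962 = 0.18933032; Var(ȳ) = 0.81066968·144000/8702 = 13.414897.
Var(Ŷ) = 45962² · 13.414897 = 2.8339043 × 10^10.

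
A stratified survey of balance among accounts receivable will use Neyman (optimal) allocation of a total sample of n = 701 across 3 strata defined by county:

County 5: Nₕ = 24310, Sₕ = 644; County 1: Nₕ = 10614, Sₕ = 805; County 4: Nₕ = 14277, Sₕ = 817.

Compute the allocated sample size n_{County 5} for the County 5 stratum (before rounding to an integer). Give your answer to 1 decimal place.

306.0

Neyman allocation: nₕ = n·NₕSₕ / Σⱼ NⱼSⱼ.
Σ NⱼSⱼ = 24310·644 + 10614·805 + 14277·817 = 3.5864219 × 10^7.
n_{County 5} = 701·24310·644 / (3.5864219 × 10^7) = 306.0.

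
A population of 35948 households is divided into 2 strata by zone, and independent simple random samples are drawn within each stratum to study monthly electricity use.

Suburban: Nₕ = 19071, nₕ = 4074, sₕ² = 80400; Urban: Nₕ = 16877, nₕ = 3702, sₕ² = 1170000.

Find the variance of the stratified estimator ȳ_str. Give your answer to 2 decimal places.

58.75

Var(ȳ_str) = Σₕ Wₕ²(1 − fₕ)sₕ²/nₕ with Wₕ = Nₕ/N, N = 35948.
Suburban: Wₕ = 0.53051630; term = 0.53051630²·(1 − 0.21362278)·80400/4074 = 4.3678068.
Urban: Wₕ = 0.46948370; term = 0.46948370²·(1 − 0.21935178)·1170000/3702 = 54.380833.
Sum = 58.74864.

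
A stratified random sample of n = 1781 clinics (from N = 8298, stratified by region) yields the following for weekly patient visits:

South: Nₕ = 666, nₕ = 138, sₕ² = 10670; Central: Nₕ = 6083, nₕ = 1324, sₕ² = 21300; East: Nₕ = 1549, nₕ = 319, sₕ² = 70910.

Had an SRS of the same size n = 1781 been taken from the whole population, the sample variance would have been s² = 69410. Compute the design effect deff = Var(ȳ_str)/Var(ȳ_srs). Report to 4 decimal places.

Var(ȳ_str) = Σ Wₕ²(1−fₕ)sₕ²/nₕ with Wₕ = Nₕ/8298:
  South: (666/8298)²·(1−138/666)·10670/138 = 0.39486317
  Central: (6083/8298)²·(1−1324/6083)·21300/1324 = 6.7636057
  East: (1549/8298)²·(1−319/1549)·70910/319 = 6.1507273
  → Var(ȳ_str) = 13.309196.
Var(ȳ_srs) = (1 − 1781/8298)·69410/1781 = 30.607821.
deff = 13.309196 / 30.607821 = 0.4348.

0.4348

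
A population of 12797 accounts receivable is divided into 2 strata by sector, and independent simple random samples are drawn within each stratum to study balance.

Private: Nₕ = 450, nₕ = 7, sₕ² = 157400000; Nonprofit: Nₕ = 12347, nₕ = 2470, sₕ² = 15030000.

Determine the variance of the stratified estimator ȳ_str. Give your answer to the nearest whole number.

31903

Var(ȳ_str) = Σₕ Wₕ²(1 − fₕ)sₕ²/nₕ with Wₕ = Nₕ/N, N = 12797.
Private: Wₕ = 0.03516449; term = 0.03516449²·(1 − 0.01555556)·157400000/7 = 27372.004.
Nonprofit: Wₕ = 0.96483551; term = 0.96483551²·(1 − 0.20004859)·15030000/2470 = 4531.3978.
Sum = 31903.402.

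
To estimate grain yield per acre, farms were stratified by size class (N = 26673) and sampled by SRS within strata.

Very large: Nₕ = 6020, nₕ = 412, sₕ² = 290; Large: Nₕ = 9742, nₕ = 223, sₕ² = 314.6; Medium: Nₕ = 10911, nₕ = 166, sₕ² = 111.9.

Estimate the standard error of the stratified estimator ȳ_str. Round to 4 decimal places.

0.5730

Var(ȳ_str) = Σₕ Wₕ²(1 − fₕ)sₕ²/nₕ with Wₕ = Nₕ/N, N = 26673.
Very large: Wₕ = 0.22569640; term = 0.22569640²·(1 − 0.06843854)·290/412 = 0.03340116.
Large: Wₕ = 0.36523826; term = 0.36523826²·(1 − 0.02289058)·314.6/223 = 0.18388639.
Medium: Wₕ = 0.40906535; term = 0.40906535²·(1 − 0.01521400)·111.9/166 = 0.11108342.
Sum = 0.32837097.
SE = √(0.32837097) = 0.5730.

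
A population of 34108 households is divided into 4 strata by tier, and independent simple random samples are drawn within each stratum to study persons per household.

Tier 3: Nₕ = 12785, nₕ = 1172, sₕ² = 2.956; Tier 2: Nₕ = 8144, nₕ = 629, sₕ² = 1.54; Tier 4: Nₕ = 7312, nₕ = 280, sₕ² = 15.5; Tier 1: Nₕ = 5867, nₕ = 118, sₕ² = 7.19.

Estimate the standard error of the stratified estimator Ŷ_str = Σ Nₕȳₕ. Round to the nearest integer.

2329

Var(Ŷ_str) = Σₕ Nₕ²(1 − fₕ)sₕ²/nₕ.
Tier 3: 12785²·(1 − 1172/12785)·2.956/1172 = 374474.26.
Tier 2: 8144²·(1 − 629/8144)·1.54/629 = 149843.13.
Tier 4: 7312²·(1 − 280/7312)·15.5/280 = 2.8463527 × 10^6.
Tier 1: 5867²·(1 − 118/5867)·7.19/118 = 2.0552056 × 10^6.
Sum = 5.4258757 × 10^6.
SE = √(5.4258757 × 10^6) = 2329.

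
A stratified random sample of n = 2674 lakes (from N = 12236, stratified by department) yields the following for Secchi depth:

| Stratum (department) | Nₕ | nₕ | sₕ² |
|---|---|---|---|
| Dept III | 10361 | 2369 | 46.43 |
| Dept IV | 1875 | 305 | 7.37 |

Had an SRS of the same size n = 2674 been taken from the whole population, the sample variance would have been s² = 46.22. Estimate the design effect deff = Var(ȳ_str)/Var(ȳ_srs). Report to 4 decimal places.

Var(ȳ_str) = Σ Wₕ²(1−fₕ)sₕ²/nₕ with Wₕ = Nₕ/12236:
  Dept III: (10361/12236)²·(1−2369/10361)·46.43/2369 = 0.010839565
  Dept IV: (1875/12236)²·(1−305/1875)·7.37/305 = 4.7510504 × 10^-4
  → Var(ȳ_str) = 0.01131467.
Var(ȳ_srs) = (1 − 2674/12236)·46.22/2674 = 0.013507588.
deff = 0.01131467 / 0.013507588 = 0.8377.

0.8377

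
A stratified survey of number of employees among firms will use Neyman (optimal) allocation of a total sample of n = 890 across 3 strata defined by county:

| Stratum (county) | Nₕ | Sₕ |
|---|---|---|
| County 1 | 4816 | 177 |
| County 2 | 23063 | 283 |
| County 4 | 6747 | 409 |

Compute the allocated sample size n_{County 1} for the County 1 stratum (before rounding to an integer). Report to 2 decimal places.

Neyman allocation: nₕ = n·NₕSₕ / Σⱼ NⱼSⱼ.
Σ NⱼSⱼ = 4816·177 + 23063·283 + 6747·409 = 1.0138784 × 10^7.
n_{County 1} = 890·4816·177 / (1.0138784 × 10^7) = 74.83.

74.83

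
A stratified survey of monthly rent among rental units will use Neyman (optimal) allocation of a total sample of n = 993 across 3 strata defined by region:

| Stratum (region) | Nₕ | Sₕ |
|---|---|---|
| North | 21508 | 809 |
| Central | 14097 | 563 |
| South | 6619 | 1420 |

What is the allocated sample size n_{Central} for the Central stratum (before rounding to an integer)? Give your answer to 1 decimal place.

Neyman allocation: nₕ = n·NₕSₕ / Σⱼ NⱼSⱼ.
Σ NⱼSⱼ = 21508·809 + 14097·563 + 6619·1420 = 3.4735563 × 10^7.
n_{Central} = 993·14097·563 / (3.4735563 × 10^7) = 226.9.

226.9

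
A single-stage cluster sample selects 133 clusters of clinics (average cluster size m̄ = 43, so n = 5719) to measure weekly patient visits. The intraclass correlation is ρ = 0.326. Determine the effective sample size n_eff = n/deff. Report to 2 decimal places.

389.26

deff = 1 + (43 − 1)·0.326 = 1 + 13.692 = 14.692.
n_eff = 5719 / 14.692 = 389.26.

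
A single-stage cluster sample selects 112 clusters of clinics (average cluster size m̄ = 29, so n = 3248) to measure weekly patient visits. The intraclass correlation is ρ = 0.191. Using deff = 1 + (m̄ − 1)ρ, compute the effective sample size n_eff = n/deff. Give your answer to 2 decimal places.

511.66

deff = 1 + (29 − 1)·0.191 = 1 + 5.348 = 6.348.
n_eff = 3248 / 6.348 = 511.66.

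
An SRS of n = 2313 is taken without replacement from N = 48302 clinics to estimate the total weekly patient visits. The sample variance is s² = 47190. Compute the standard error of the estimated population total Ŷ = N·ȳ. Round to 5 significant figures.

Var(Ŷ) = N²·Var(ȳ) = N²·(1 − n/N)·s²/n.
f = 2313/48302 = 0.04788622; Var(ȳ) = 0.95211378·47190/2313 = 19.425097.
Var(Ŷ) = 48302² · 19.425097 = 4.5320368 × 10^10.
SE(Ŷ) = √(4.5320368 × 10^10) = 212890.

212890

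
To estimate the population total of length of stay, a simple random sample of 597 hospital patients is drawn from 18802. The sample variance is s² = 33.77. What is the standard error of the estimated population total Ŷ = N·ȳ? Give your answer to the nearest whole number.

4400

Var(Ŷ) = N²·Var(ȳ) = N²·(1 − n/N)·s²/n.
f = 597/18802 = 0.03175194; Var(ȳ) = 0.96824806·33.77/597 = 0.054770079.
Var(Ŷ) = 18802² · 0.054770079 = 1.9362056 × 10^7.
SE(Ŷ) = √(1.9362056 × 10^7) = 4400.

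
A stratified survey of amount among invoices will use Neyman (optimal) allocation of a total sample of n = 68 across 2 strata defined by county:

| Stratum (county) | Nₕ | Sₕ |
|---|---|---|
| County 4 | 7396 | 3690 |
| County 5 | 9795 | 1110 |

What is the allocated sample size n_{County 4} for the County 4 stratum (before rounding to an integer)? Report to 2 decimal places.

48.63

Neyman allocation: nₕ = n·NₕSₕ / Σⱼ NⱼSⱼ.
Σ NⱼSⱼ = 7396·3690 + 9795·1110 = 3.816369 × 10^7.
n_{County 4} = 68·7396·3690 / (3.816369 × 10^7) = 48.63.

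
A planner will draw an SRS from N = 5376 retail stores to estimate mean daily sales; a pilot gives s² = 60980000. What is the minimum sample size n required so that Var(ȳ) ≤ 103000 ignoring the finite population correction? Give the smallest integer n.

593

Without fpc, n₀ = s²/D = 60980000/103000 = 592.0388.
Rounding up, n = 593.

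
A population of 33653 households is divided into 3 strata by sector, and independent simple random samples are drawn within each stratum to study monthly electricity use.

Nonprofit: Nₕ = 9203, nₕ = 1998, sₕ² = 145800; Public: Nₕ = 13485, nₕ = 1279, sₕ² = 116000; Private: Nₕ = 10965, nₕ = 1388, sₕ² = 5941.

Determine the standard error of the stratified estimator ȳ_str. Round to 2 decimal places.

Var(ȳ_str) = Σₕ Wₕ²(1 − fₕ)sₕ²/nₕ with Wₕ = Nₕ/N, N = 33653.
Nonprofit: Wₕ = 0.27346745; term = 0.27346745²·(1 − 0.21710312)·145800/1998 = 4.2724587.
Public: Wₕ = 0.40070722; term = 0.40070722²·(1 − 0.09484613)·116000/1279 = 13.18148.
Private: Wₕ = 0.32582534; term = 0.32582534²·(1 − 0.12658459)·5941/1388 = 0.3968813.
Sum = 17.85082.
SE = √(17.85082) = 4.23.

4.23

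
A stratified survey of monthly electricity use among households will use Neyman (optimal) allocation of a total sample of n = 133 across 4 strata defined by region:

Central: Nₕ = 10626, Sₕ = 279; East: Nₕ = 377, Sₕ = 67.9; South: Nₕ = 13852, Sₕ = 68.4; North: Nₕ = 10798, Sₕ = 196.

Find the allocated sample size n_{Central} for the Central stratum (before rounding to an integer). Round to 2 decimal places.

Neyman allocation: nₕ = n·NₕSₕ / Σⱼ NⱼSⱼ.
Σ NⱼSⱼ = 10626·279 + 377·67.9 + 13852·68.4 + 10798·196 = 6.0541371 × 10^6.
n_{Central} = 133·10626·279 / (6.0541371 × 10^6) = 65.13.

65.13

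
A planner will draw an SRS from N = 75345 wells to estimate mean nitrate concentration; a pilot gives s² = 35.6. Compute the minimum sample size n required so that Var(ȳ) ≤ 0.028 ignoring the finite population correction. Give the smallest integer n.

1272

Without fpc, n₀ = s²/D = 35.6/0.028 = 1271.4286.
Rounding up, n = 1272.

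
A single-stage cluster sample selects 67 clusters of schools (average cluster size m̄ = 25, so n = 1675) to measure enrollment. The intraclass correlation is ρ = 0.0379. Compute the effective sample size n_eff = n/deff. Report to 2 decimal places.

deff = 1 + (25 − 1)·0.0379 = 1 + 0.9096 = 1.9096.
n_eff = 1675 / 1.9096 = 877.15.

877.15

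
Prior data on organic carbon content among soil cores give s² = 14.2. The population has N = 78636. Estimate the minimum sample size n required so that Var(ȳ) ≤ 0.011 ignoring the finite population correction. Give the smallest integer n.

1291

Without fpc, n₀ = s²/D = 14.2/0.011 = 1290.9091.
Rounding up, n = 1291.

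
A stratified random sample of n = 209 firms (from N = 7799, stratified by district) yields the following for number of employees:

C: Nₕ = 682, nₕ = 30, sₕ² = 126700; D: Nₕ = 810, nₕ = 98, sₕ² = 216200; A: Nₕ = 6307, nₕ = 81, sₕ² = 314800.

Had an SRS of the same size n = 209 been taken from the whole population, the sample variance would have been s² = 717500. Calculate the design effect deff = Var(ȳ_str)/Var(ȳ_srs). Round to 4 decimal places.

0.7665

Var(ȳ_str) = Σ Wₕ²(1−fₕ)sₕ²/nₕ with Wₕ = Nₕ/7799:
  C: (682/7799)²·(1−30/682)·126700/30 = 30.875179
  D: (810/7799)²·(1−98/810)·216200/98 = 20.917838
  A: (6307/7799)²·(1−81/6307)·314800/81 = 2509.0182
  → Var(ȳ_str) = 2560.8112.
Var(ȳ_srs) = (1 − 209/7799)·717500/209 = 3341.0154.
deff = 2560.8112 / 3341.0154 = 0.7665.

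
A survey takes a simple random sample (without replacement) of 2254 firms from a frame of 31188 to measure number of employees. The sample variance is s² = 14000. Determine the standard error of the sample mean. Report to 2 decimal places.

Under SRS without replacement, Var(ȳ) = (1 − f)·s²/n with f = n/N = 2254/31188 = 0.07227139.
Var(ȳ) = (1 − 0.07227139)·14000/2254 = 0.92772861·6.2111801 = 5.7622895.
SE(ȳ) = √(5.7622895) = 2.40.

2.40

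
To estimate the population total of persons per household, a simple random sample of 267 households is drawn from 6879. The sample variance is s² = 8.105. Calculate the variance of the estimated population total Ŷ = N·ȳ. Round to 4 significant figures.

1.381 × 10^6

Var(Ŷ) = N²·Var(ȳ) = N²·(1 − n/N)·s²/n.
f = 267/6879 = 0.03881378; Var(ȳ) = 0.96118622·8.105/267 = 0.029177582.
Var(Ŷ) = 6879² · 0.029177582 = 1.3807019 × 10^6.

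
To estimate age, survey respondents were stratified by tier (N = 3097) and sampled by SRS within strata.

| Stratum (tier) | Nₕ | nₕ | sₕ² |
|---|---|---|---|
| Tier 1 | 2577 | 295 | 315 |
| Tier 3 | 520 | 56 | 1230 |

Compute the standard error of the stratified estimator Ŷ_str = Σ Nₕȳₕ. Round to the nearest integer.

Var(Ŷ_str) = Σₕ Nₕ²(1 − fₕ)sₕ²/nₕ.
Tier 1: 2577²·(1 − 295/2577)·315/295 = 6.2794065 × 10^6.
Tier 3: 520²·(1 − 56/520)·1230/56 = 5.2995429 × 10^6.
Sum = 1.1578949 × 10^7.
SE = √(1.1578949 × 10^7) = 3403.

3403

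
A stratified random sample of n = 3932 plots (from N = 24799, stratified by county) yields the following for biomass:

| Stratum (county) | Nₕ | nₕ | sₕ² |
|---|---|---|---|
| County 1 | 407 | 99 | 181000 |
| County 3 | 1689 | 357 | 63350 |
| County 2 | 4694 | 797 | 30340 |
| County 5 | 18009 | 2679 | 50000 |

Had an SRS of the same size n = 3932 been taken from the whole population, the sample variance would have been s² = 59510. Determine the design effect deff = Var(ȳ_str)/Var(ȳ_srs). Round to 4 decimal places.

0.8270

Var(ȳ_str) = Σ Wₕ²(1−fₕ)sₕ²/nₕ with Wₕ = Nₕ/24799:
  County 1: (407/24799)²·(1−99/407)·181000/99 = 0.37266634
  County 3: (1689/24799)²·(1−357/1689)·63350/357 = 0.64914832
  County 2: (4694/24799)²·(1−797/4694)·30340/797 = 1.1323024
  County 5: (18009/24799)²·(1−2679/18009)·50000/2679 = 8.3783926
  → Var(ȳ_str) = 10.53251.
Var(ȳ_srs) = (1 − 3932/24799)·59510/3932 = 12.735098.
deff = 10.53251 / 12.735098 = 0.8270.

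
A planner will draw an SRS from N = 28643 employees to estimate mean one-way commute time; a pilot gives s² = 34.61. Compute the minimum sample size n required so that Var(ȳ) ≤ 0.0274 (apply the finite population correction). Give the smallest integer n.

1210

Without fpc, n₀ = s²/D = 34.61/0.0274 = 1263.1387.
With fpc, (1 − n/N)·s²/n ≤ D requires n ≥ n₀/(1 + n₀/N) = 1263.1387/(1 + 1263.1387/28643) = 1209.7878.
Rounding up, n = 1210.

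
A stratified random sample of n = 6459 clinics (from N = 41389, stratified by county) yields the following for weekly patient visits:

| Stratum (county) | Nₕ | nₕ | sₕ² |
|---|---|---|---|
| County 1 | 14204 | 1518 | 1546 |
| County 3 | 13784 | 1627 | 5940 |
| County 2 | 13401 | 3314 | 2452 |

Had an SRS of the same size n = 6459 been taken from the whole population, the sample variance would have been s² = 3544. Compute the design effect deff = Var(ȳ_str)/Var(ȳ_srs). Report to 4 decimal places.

1.1287

Var(ȳ_str) = Σ Wₕ²(1−fₕ)sₕ²/nₕ with Wₕ = Nₕ/41389:
  County 1: (14204/41389)²·(1−1518/14204)·1546/1518 = 0.10712806
  County 3: (13784/41389)²·(1−1627/13784)·5940/1627 = 0.3571336
  County 2: (13401/41389)²·(1−3314/13401)·2452/3314 = 0.058384467
  → Var(ȳ_str) = 0.52264613.
Var(ȳ_srs) = (1 − 6459/41389)·3544/6459 = 0.46306513.
deff = 0.52264613 / 0.46306513 = 1.1287.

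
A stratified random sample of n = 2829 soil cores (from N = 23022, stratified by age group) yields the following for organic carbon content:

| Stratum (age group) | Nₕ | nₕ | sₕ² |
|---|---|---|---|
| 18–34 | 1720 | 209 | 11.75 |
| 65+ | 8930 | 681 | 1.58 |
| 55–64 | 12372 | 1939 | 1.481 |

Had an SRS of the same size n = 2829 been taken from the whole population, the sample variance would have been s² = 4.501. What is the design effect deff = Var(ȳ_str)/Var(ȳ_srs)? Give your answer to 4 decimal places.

0.5619

Var(ȳ_str) = Σ Wₕ²(1−fₕ)sₕ²/nₕ with Wₕ = Nₕ/23022:
  18–34: (1720/23022)²·(1−209/1720)·11.75/209 = 2.7567564 × 10^-4
  65+: (8930/23022)²·(1−681/8930)·1.58/681 = 3.2246059 × 10^-4
  55–64: (12372/23022)²·(1−1939/12372)·1.481/1939 = 1.860117 × 10^-4
  → Var(ȳ_str) = 7.8414793 × 10^-4.
Var(ȳ_srs) = (1 − 2829/23022)·4.501/2829 = 0.0013955129.
deff = (7.8414793 × 10^-4) / 0.0013955129 = 0.5619.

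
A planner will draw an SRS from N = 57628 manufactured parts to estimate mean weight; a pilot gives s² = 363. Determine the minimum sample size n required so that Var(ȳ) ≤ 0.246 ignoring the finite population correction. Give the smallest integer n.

1476

Without fpc, n₀ = s²/D = 363/0.246 = 1475.6098.
Rounding up, n = 1476.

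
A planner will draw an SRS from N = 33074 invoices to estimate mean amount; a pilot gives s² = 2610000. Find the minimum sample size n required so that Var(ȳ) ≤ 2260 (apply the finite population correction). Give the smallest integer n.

Without fpc, n₀ = s²/D = 2610000/2260 = 1154.8673.
With fpc, (1 − n/N)·s²/n ≤ D requires n ≥ n₀/(1 + n₀/N) = 1154.8673/(1 + 1154.8673/33074) = 1115.9026.
Rounding up, n = 1116.

1116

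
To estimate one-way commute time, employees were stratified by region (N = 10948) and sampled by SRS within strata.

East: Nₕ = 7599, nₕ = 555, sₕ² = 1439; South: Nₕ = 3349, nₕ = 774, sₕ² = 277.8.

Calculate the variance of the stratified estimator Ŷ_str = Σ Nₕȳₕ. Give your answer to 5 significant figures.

Var(Ŷ_str) = Σₕ Nₕ²(1 − fₕ)sₕ²/nₕ.
East: 7599²·(1 − 555/7599)·1439/555 = 1.3878534 × 10^8.
South: 3349²·(1 − 774/3349)·277.8/774 = 3.095164 × 10^6.
Sum = 1.418805 × 10^8.

1.4188 × 10^8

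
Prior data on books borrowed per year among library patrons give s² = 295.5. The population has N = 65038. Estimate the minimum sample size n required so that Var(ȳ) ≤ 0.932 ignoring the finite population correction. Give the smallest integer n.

Without fpc, n₀ = s²/D = 295.5/0.932 = 317.0601.
Rounding up, n = 318.

318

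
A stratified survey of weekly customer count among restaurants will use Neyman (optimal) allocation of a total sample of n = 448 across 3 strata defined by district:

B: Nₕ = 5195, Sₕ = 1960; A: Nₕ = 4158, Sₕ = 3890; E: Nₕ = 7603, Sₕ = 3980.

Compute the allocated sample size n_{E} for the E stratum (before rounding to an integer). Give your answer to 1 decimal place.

239.4

Neyman allocation: nₕ = n·NₕSₕ / Σⱼ NⱼSⱼ.
Σ NⱼSⱼ = 5195·1960 + 4158·3890 + 7603·3980 = 5.661676 × 10^7.
n_{E} = 448·7603·3980 / (5.661676 × 10^7) = 239.4.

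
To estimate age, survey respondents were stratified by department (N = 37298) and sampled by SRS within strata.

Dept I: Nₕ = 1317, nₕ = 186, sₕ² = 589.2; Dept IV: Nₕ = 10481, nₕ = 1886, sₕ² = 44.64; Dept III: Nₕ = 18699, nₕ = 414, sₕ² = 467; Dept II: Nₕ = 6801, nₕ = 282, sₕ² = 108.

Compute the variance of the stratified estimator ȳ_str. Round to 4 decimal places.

0.2944

Var(ȳ_str) = Σₕ Wₕ²(1 − fₕ)sₕ²/nₕ with Wₕ = Nₕ/N, N = 37298.
Dept I: Wₕ = 0.03531020; term = 0.03531020²·(1 − 0.14123007)·589.2/186 = 0.0033917754.
Dept IV: Wₕ = 0.28100702; term = 0.28100702²·(1 − 0.17994466)·44.64/1886 = 0.0015327101.
Dept III: Wₕ = 0.50134055; term = 0.50134055²·(1 − 0.02214022)·467/414 = 0.27724186.
Dept II: Wₕ = 0.18234222; term = 0.18234222²·(1 − 0.04146449)·108/282 = 0.012205549.
Sum = 0.29437189.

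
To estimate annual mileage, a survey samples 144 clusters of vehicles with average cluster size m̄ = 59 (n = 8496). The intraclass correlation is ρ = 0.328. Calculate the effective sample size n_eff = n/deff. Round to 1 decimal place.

424.3

deff = 1 + (59 − 1)·0.328 = 1 + 19.024 = 20.024.
n_eff = 8496 / 20.024 = 424.3.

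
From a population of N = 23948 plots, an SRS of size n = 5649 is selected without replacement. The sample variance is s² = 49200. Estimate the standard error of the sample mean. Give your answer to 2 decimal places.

Under SRS without replacement, Var(ȳ) = (1 − f)·s²/n with f = n/N = 5649/23948 = 0.23588609.
Var(ȳ) = (1 − 0.23588609)·49200/5649 = 0.76411391·8.7095061 = 6.6550548.
SE(ȳ) = √(6.6550548) = 2.58.

2.58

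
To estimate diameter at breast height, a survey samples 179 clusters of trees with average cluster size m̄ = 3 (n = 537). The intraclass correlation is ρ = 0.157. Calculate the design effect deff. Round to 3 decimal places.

1.314

deff = 1 + (3 − 1)·0.157 = 1 + 0.314 = 1.314.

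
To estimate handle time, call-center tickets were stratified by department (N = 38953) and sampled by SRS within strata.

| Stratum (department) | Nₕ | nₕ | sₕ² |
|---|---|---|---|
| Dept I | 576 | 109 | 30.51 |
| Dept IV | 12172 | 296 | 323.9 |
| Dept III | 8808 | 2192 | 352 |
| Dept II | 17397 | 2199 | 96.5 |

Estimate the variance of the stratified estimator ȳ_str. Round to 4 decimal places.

Var(ȳ_str) = Σₕ Wₕ²(1 − fₕ)sₕ²/nₕ with Wₕ = Nₕ/N, N = 38953.
Dept I: Wₕ = 0.01478705; term = 0.01478705²·(1 − 0.18923611)·30.51/109 = 4.9621884 × 10^-5.
Dept IV: Wₕ = 0.31247914; term = 0.31247914²·(1 − 0.02431811)·323.9/296 = 0.10424844.
Dept III: Wₕ = 0.22611866; term = 0.22611866²·(1 − 0.24886467)·352/2192 = 0.0061672719.
Dept II: Wₕ = 0.44661515; term = 0.44661515²·(1 − 0.12640110)·96.5/2199 = 0.0076468235.
Sum = 0.11811216.

0.1181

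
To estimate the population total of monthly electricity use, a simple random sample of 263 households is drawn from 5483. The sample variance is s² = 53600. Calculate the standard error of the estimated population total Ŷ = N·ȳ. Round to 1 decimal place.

76374.6

Var(Ŷ) = N²·Var(ȳ) = N²·(1 − n/N)·s²/n.
f = 263/5483 = 0.04796644; Var(ȳ) = 0.95203356·53600/263 = 194.02661.
Var(Ŷ) = 5483² · 194.02661 = 5.8330781 × 10^9.
SE(Ŷ) = √(5.8330781 × 10^9) = 76374.6.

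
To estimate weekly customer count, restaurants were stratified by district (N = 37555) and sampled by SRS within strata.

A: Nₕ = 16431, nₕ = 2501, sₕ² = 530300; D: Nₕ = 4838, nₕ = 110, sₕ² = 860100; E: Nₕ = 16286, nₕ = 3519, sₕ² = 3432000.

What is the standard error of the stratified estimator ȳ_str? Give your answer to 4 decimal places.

Var(ȳ_str) = Σₕ Wₕ²(1 − fₕ)sₕ²/nₕ with Wₕ = Nₕ/N, N = 37555.
A: Wₕ = 0.43751831; term = 0.43751831²·(1 − 0.15221228)·530300/2501 = 34.410225.
D: Wₕ = 0.12882439; term = 0.12882439²·(1 − 0.02273667)·860100/110 = 126.81308.
E: Wₕ = 0.43365730; term = 0.43365730²·(1 − 0.21607516)·3432000/3519 = 143.7791.
Sum = 305.00241.
SE = √(305.00241) = 17.4643.

17.4643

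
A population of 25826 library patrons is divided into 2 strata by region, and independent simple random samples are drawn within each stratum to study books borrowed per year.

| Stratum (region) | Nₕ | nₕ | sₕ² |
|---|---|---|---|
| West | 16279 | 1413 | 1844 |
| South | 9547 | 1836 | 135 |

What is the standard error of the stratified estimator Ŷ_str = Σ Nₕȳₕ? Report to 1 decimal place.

Var(Ŷ_str) = Σₕ Nₕ²(1 − fₕ)sₕ²/nₕ.
West: 16279²·(1 − 1413/16279)·1844/1413 = 3.1582071 × 10^8.
South: 9547²·(1 − 1836/9547)·135/1836 = 5.4130086 × 10^6.
Sum = 3.2123372 × 10^8.
SE = √(3.2123372 × 10^8) = 17923.0.

17923.0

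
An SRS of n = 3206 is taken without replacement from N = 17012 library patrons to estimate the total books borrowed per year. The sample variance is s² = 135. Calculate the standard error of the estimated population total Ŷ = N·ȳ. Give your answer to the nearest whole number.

3145

Var(Ŷ) = N²·Var(ȳ) = N²·(1 − n/N)·s²/n.
f = 3206/17012 = 0.18845521; Var(ȳ) = 0.81154479·135/3206 = 0.034172972.
Var(Ŷ) = 17012² · 0.034172972 = 9.8899364 × 10^6.
SE(Ŷ) = √(9.8899364 × 10^6) = 3145.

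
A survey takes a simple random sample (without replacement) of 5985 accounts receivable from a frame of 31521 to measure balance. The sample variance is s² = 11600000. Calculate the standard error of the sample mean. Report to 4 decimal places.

39.6254

Under SRS without replacement, Var(ȳ) = (1 − f)·s²/n with f = n/N = 5985/31521 = 0.18987342.
Var(ȳ) = (1 − 0.18987342)·11600000/5985 = 0.81012658·1938.1788 = 1570.1702.
SE(ȳ) = √(1570.1702) = 39.6254.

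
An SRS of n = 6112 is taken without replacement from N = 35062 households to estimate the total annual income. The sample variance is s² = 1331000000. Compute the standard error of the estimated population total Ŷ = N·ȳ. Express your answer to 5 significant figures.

Var(Ŷ) = N²·Var(ȳ) = N²·(1 − n/N)·s²/n.
f = 6112/35062 = 0.17431978; Var(ȳ) = 0.82568022·1331000000/6112 = 179807.
Var(Ŷ) = 35062² · 179807 = 2.2104463 × 10^14.
SE(Ŷ) = √(2.2104463 × 10^14) = 1.4868 × 10^7.

1.4868 × 10^7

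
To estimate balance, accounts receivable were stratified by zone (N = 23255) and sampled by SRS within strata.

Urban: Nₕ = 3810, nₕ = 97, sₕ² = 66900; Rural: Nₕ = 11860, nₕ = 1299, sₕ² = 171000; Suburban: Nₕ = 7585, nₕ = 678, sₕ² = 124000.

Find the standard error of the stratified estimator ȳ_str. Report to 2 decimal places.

Var(ȳ_str) = Σₕ Wₕ²(1 − fₕ)sₕ²/nₕ with Wₕ = Nₕ/N, N = 23255.
Urban: Wₕ = 0.16383573; term = 0.16383573²·(1 − 0.02545932)·66900/97 = 18.041458.
Rural: Wₕ = 0.50999785; term = 0.50999785²·(1 − 0.10952782)·171000/1299 = 30.489058.
Suburban: Wₕ = 0.32616642; term = 0.32616642²·(1 − 0.08938695)·124000/678 = 17.717578.
Sum = 66.248094.
SE = √(66.248094) = 8.14.

8.14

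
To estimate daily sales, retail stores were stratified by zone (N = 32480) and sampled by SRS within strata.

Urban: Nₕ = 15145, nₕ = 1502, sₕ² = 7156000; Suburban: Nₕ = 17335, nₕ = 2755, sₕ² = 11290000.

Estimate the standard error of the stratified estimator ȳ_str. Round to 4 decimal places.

Var(ȳ_str) = Σₕ Wₕ²(1 − fₕ)sₕ²/nₕ with Wₕ = Nₕ/N, N = 32480.
Urban: Wₕ = 0.46628695; term = 0.46628695²·(1 − 0.09917465)·7156000/1502 = 933.14152.
Suburban: Wₕ = 0.53371305; term = 0.53371305²·(1 − 0.15892703)·11290000/2755 = 981.79693.
Sum = 1914.9385.
SE = √(1914.9385) = 43.7600.

43.7600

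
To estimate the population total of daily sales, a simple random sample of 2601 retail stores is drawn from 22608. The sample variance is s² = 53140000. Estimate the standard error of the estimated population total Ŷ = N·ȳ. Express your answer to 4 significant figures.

3.040 × 10^6

Var(Ŷ) = N²·Var(ȳ) = N²·(1 − n/N)·s²/n.
f = 2601/22608 = 0.11504777; Var(ȳ) = 0.88495223·53140000/2601 = 18080.108.
Var(Ŷ) = 22608² · 18080.108 = 9.2411349 × 10^12.
SE(Ŷ) = √(9.2411349 × 10^12) = 3.040 × 10^6.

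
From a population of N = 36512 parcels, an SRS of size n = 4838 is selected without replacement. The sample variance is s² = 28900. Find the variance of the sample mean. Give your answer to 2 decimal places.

5.18

Under SRS without replacement, Var(ȳ) = (1 − f)·s²/n with f = n/N = 4838/36512 = 0.13250438.
Var(ȳ) = (1 − 0.13250438)·28900/4838 = 0.86749562·5.9735428 = 5.1820222.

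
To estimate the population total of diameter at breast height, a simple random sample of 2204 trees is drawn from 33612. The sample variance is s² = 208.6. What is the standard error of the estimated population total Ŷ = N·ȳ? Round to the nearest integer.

Var(Ŷ) = N²·Var(ȳ) = N²·(1 − n/N)·s²/n.
f = 2204/33612 = 0.06557182; Var(ȳ) = 0.93442818·208.6/2204 = 0.088439981.
Var(Ŷ) = 33612² · 0.088439981 = 9.9916532 × 10^7.
SE(Ŷ) = √(9.9916532 × 10^7) = 9996.

9996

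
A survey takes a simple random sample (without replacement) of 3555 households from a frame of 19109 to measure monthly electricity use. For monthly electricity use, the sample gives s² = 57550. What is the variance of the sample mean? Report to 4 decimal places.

Under SRS without replacement, Var(ȳ) = (1 − f)·s²/n with f = n/N = 3555/19109 = 0.18603799.
Var(ȳ) = (1 − 0.18603799)·57550/3555 = 0.81396201·16.188467 = 13.176797.

13.1768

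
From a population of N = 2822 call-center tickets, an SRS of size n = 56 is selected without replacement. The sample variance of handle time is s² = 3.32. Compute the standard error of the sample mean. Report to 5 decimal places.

0.24106

Under SRS without replacement, Var(ȳ) = (1 − f)·s²/n with f = n/N = 56/2822 = 0.01984408.
Var(ȳ) = (1 − 0.01984408)·3.32/56 = 0.98015592·0.059285714 = 0.058109244.
SE(ȳ) = √(0.058109244) = 0.24106.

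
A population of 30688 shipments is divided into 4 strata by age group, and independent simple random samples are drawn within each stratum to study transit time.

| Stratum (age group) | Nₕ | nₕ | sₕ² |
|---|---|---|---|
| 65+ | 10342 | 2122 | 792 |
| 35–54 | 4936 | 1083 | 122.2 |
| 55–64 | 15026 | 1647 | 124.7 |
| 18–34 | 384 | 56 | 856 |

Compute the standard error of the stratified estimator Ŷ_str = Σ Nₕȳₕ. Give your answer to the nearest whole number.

Var(Ŷ_str) = Σₕ Nₕ²(1 − fₕ)sₕ²/nₕ.
65+: 10342²·(1 − 2122/10342)·792/2122 = 3.1728983 × 10^7.
35–54: 4936²·(1 − 1083/4936)·122.2/1083 = 2.1459367 × 10^6.
55–64: 15026²·(1 − 1647/15026)·124.7/1647 = 1.5220885 × 10^7.
18–34: 384²·(1 − 56/384)·856/56 = 1.9252663 × 10^6.
Sum = 5.1021071 × 10^7.
SE = √(5.1021071 × 10^7) = 7143.

7143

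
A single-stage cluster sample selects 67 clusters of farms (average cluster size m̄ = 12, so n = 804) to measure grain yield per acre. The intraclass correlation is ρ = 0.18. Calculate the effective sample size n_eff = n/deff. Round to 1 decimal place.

deff = 1 + (12 − 1)·0.18 = 1 + 1.98 = 2.98.
n_eff = 804 / 2.98 = 269.8.

269.8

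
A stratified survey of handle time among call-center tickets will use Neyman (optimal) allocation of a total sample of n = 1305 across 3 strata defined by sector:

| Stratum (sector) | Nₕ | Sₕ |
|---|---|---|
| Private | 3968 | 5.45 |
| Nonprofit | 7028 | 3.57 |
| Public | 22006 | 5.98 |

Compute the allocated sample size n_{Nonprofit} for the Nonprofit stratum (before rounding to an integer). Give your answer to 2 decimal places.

Neyman allocation: nₕ = n·NₕSₕ / Σⱼ NⱼSⱼ.
Σ NⱼSⱼ = 3968·5.45 + 7028·3.57 + 22006·5.98 = 178311.44.
n_{Nonprofit} = 1305·7028·3.57 / 178311.44 = 183.62.

183.62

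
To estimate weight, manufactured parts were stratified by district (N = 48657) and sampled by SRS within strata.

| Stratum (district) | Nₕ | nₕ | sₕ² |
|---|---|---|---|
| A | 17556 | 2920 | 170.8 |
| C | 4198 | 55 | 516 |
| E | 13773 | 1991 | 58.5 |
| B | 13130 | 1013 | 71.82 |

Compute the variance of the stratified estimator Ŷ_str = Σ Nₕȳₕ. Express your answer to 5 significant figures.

1.9425 × 10^8

Var(Ŷ_str) = Σₕ Nₕ²(1 − fₕ)sₕ²/nₕ.
A: 17556²·(1 − 2920/17556)·170.8/2920 = 1.5029793 × 10^7.
C: 4198²·(1 − 55/4198)·516/55 = 1.6317153 × 10^8.
E: 13773²·(1 − 1991/13773)·58.5/1991 = 4.7679553 × 10^6.
B: 13130²·(1 − 1013/13130)·71.82/1013 = 1.1279654 × 10^7.
Sum = 1.9424893 × 10^8.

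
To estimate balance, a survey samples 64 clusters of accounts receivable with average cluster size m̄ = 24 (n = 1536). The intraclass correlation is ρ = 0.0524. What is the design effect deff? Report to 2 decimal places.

2.21

deff = 1 + (24 − 1)·0.0524 = 1 + 1.2052 = 2.2052.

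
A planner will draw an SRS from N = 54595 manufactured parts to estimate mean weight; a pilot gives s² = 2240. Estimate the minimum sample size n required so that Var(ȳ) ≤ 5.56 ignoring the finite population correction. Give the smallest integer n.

403

Without fpc, n₀ = s²/D = 2240/5.56 = 402.8777.
Rounding up, n = 403.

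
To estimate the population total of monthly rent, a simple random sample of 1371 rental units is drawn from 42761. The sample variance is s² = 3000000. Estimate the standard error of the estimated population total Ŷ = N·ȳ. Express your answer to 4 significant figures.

1.968 × 10^6

Var(Ŷ) = N²·Var(ȳ) = N²·(1 − n/N)·s²/n.
f = 1371/42761 = 0.03206193; Var(ȳ) = 0.96793807·3000000/1371 = 2118.0264.
Var(Ŷ) = 42761² · 2118.0264 = 3.8728179 × 10^12.
SE(Ŷ) = √(3.8728179 × 10^12) = 1.968 × 10^6.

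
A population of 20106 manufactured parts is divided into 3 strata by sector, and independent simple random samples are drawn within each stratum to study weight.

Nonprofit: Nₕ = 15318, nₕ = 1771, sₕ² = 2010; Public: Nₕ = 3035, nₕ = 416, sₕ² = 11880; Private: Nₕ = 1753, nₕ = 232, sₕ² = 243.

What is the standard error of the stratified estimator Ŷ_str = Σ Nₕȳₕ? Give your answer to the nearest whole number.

21571

Var(Ŷ_str) = Σₕ Nₕ²(1 − fₕ)sₕ²/nₕ.
Nonprofit: 15318²·(1 − 1771/15318)·2010/1771 = 2.3551723 × 10^8.
Public: 3035²·(1 − 416/3035)·11880/416 = 2.2699553 × 10^8.
Private: 1753²·(1 − 232/1753)·243/232 = 2.792733 × 10^6.
Sum = 4.6530549 × 10^8.
SE = √(4.6530549 × 10^8) = 21571.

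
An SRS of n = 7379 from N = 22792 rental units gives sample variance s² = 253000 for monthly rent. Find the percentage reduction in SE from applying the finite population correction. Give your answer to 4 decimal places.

f = n/N = 7379/22792 = 0.32375395.
SE_no-fpc = √(s²/n) = 5.8554666; SE_fpc = √((1−f)s²/n) = 4.815195.
Ratio = √(1−f) = 0.82234181. Reduction = 100·(1 − 0.82234181) = 17.7658%.

17.7658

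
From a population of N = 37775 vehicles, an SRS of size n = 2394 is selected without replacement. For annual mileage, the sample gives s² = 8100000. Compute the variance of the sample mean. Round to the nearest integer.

3169

Under SRS without replacement, Var(ȳ) = (1 − f)·s²/n with f = n/N = 2394/37775 = 0.06337525.
Var(ȳ) = (1 − 0.06337525)·8100000/2394 = 0.93662475·3383.4586 = 3169.0311.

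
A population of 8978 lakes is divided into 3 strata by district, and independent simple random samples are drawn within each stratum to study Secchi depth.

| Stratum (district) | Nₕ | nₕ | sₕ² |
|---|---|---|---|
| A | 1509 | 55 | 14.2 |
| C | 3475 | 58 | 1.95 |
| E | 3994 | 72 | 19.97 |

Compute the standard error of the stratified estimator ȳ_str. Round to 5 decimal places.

Var(ȳ_str) = Σₕ Wₕ²(1 − fₕ)sₕ²/nₕ with Wₕ = Nₕ/N, N = 8978.
A: Wₕ = 0.16807752; term = 0.16807752²·(1 − 0.03644798)·14.2/55 = 0.0070278114.
C: Wₕ = 0.38705725; term = 0.38705725²·(1 − 0.01669065)·1.95/58 = 0.0049527591.
E: Wₕ = 0.44486523; term = 0.44486523²·(1 − 0.01802704)·19.97/72 = 0.053901645.
Sum = 0.065882216.
SE = √(0.065882216) = 0.25668.

0.25668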